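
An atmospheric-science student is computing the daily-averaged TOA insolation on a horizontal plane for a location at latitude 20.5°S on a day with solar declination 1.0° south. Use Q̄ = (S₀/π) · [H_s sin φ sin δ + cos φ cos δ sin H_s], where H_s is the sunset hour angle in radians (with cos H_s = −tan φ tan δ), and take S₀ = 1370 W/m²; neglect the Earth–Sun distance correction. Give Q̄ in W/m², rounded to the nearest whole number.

413 W/m²

The sunset hour angle satisfies cos H_s = −tan φ tan δ = -0.0065, giving H_s = 90.37°. In radians, H_s = 1.5773.
H_s sin φ sin δ = 1.5773 × -0.3502 × -0.0175 = 0.0097.
cos φ cos δ sin H_s = 0.9367 × 0.9998 × 1.0000 = 0.9365.
Q̄ = (1370/π) × (0.0097 + 0.9365) = 436.08 × 0.9462 = 412.62 W/m².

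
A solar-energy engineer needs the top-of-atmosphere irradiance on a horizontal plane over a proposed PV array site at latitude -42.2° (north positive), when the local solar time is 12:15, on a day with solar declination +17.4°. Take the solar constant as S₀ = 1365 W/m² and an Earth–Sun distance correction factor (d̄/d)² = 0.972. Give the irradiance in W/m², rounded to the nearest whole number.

669 W/m²

Hour angle H = 15° × (12.25 − 12) = 3.75°.
cos θ_z = sin(-42.2°) sin(17.4°) + cos(-42.2°) cos(17.4°) cos(3.75°) = -0.2009 + 0.7054 = 0.5045.
Top-of-atmosphere irradiance = S₀ (d̄/d)² cos θ_z = 1365 × 0.972 × 0.5045 = 669.36 W/m².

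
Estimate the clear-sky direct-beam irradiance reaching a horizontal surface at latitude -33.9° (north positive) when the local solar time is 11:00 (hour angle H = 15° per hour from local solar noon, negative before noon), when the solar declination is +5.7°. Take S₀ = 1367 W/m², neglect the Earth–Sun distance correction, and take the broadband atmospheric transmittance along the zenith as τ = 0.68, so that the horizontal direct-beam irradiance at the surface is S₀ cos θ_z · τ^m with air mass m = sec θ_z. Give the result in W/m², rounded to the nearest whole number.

Hour angle H = 15° × (11 − 12) = -15.00°.
With φ = -33.9°, δ = 5.7°, H = -15.00°: sin φ sin δ = -0.0554, cos φ cos δ cos H = 0.7978, so cos θ_z = 0.7424.
Air mass m = 1/cos θ_z = 1/0.7424 = 1.347; τ^m = 0.68^1.347 = 0.5948.
Surface direct beam = 1367 × 0.7424 × 0.5948 = 603.64 W/m².

604 W/m²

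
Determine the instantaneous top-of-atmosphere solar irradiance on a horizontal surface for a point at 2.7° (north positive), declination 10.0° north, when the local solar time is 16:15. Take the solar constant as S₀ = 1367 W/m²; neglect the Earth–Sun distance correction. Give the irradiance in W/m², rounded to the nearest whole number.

Hour angle H = 15° × (16.25 − 12) = 63.75°.
cos θ_z = sin(2.7°) sin(10.0°) + cos(2.7°) cos(10.0°) cos(63.75°) = 0.0082 + 0.4351 = 0.4433.
Top-of-atmosphere irradiance = S₀ cos θ_z = 1367 × 0.4433 = 605.99 W/m².

606 W/m²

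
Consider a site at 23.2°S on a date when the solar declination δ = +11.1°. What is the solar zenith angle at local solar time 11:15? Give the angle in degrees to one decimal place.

36.0°

Hour angle H = 15° × (11.25 − 12) = -11.25°.
cos θ_z = sin(-23.2°) sin(11.1°) + cos(-23.2°) cos(11.1°) cos(-11.25°) = -0.0758 + 0.8846 = 0.8088.
θ_z = arccos(0.8088) = 36.02°.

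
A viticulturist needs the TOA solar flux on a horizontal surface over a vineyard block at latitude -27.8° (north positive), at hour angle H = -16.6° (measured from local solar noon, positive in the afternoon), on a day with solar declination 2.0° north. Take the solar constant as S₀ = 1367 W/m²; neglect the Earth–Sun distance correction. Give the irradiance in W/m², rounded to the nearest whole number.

1136 W/m²

cos θ_z = sin(-27.8°) sin(2.0°) + cos(-27.8°) cos(2.0°) cos(-16.60°) = -0.0163 + 0.8472 = 0.8309.
Top-of-atmosphere irradiance = S₀ cos θ_z = 1367 × 0.8309 = 1135.84 W/m².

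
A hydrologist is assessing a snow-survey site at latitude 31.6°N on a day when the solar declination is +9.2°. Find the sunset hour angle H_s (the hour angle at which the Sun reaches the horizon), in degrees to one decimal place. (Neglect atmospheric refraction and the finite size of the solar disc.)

95.7°

cos H_s = −tan(31.6°) · tan(9.2°) = -0.0996, so H_s = arccos(-0.0996) = 95.72°.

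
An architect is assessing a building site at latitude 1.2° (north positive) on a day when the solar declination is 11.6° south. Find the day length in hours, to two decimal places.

11.97 hours

cos H_s = −tan(1.2°) · tan(-11.6°) = 0.0043, so H_s = arccos(0.0043) = 89.75°.
Day length = 2 H_s / 15° h⁻¹ = 179.50° / 15 = 11.967 h.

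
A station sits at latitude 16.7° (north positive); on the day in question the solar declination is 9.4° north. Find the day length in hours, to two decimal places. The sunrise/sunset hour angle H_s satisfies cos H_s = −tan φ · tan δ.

12.38 hours

cos H_s = −tan(16.7°) · tan(9.4°) = -0.0497, so H_s = arccos(-0.0497) = 92.85°.
Day length = 2 H_s / 15° h⁻¹ = 185.70° / 15 = 12.380 h.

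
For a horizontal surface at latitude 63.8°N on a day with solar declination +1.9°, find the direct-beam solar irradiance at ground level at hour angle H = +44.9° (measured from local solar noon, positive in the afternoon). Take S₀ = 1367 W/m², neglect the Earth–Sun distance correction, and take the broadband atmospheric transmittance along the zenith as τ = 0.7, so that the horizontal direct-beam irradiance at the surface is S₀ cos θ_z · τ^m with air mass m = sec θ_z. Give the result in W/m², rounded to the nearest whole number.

165 W/m²

cos θ_z = sin(63.8°) sin(1.9°) + cos(63.8°) cos(1.9°) cos(44.90°) = 0.0297 + 0.3126 = 0.3423.
Air mass m = 1/cos θ_z = 1/0.3423 = 2.921; τ^m = 0.7^2.921 = 0.3528.
Surface direct beam = 1367 × 0.3423 × 0.3528 = 165.08 W/m².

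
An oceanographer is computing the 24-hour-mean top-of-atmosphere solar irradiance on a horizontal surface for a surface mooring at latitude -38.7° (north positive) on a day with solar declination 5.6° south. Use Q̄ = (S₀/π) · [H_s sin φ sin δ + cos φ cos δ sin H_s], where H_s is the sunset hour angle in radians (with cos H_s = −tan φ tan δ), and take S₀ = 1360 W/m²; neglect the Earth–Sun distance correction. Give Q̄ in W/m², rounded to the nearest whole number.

379 W/m²

The sunset hour angle satisfies cos H_s = −tan φ tan δ = -0.0786, giving H_s = 94.51°. In radians, H_s = 1.6495.
H_s sin φ sin δ = 1.6495 × -0.6252 × -0.0976 = 0.1007.
cos φ cos δ sin H_s = 0.7804 × 0.9952 × 0.9969 = 0.7742.
Q̄ = (1360/π) × (0.1007 + 0.7742) = 432.90 × 0.8749 = 378.74 W/m².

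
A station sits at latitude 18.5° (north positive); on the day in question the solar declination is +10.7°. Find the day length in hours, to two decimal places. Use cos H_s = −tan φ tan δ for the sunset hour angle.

12.48 hours

cos H_s = −tan(18.5°) · tan(10.7°) = -0.0632, so H_s = arccos(-0.0632) = 93.62°.
Day length = 2 H_s / 15° h⁻¹ = 187.24° / 15 = 12.483 h.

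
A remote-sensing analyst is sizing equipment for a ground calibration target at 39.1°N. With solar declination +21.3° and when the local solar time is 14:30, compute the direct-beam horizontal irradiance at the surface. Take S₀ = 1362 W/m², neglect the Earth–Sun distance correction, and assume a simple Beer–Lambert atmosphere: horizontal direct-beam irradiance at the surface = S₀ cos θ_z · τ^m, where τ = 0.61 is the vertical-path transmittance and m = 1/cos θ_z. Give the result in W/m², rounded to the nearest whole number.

591 W/m²

Hour angle H = 15° × (14.5 − 12) = 37.50°.
cos θ_z = sin(39.1°) sin(21.3°) + cos(39.1°) cos(21.3°) cos(37.50°) = 0.2291 + 0.5736 = 0.8027.
Air mass m = 1/cos θ_z = 1/0.8027 = 1.246; τ^m = 0.61^1.246 = 0.5402.
Surface direct beam = 1362 × 0.8027 × 0.5402 = 590.59 W/m².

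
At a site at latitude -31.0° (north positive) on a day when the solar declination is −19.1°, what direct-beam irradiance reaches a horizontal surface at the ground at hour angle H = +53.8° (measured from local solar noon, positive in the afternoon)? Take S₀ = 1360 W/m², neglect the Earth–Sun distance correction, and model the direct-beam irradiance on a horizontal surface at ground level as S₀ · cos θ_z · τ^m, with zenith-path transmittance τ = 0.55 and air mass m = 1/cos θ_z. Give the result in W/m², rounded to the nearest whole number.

With φ = -31.0°, δ = -19.1°, H = 53.80°: sin φ sin δ = 0.1685, cos φ cos δ cos H = 0.4784, so cos θ_z = 0.6469.
Air mass m = 1/cos θ_z = 1/0.6469 = 1.546; τ^m = 0.55^1.546 = 0.3968.
Surface direct beam = 1360 × 0.6469 × 0.3968 = 349.10 W/m².

349 W/m²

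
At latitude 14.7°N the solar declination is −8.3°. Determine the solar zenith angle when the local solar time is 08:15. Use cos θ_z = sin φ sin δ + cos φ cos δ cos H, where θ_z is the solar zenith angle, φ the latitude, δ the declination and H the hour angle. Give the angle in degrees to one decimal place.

60.3°

Hour angle H = 15° × (8.25 − 12) = -56.25°.
With φ = 14.7°, δ = -8.3°, H = -56.25°: sin φ sin δ = -0.0366, cos φ cos δ cos H = 0.5318, so cos θ_z = 0.4952.
θ_z = arccos(0.4952) = 60.32°.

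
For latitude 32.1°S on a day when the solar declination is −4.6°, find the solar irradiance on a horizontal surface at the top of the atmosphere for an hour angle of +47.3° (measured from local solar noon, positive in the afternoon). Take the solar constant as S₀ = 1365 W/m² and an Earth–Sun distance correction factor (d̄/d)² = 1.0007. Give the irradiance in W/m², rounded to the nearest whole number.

With φ = -32.1°, δ = -4.6°, H = 47.30°: sin φ sin δ = 0.0426, cos φ cos δ cos H = 0.5726, so cos θ_z = 0.6152.
Top-of-atmosphere irradiance = S₀ (d̄/d)² cos θ_z = 1365 × 1.0007 × 0.6152 = 840.34 W/m².

840 W/m²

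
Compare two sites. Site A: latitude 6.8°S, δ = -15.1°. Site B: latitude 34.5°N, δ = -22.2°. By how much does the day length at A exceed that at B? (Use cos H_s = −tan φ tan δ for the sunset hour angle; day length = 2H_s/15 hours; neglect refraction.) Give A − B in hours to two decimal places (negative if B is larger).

+2.42 h

A: H_s = arccos(−tan -6.8° · tan -15.1°) = 91.84°, so 2H_s/15 = 12.2453 h.
B: H_s = arccos(−tan 34.5° · tan -22.2°) = 73.71°, so 2H_s/15 = 9.8280 h.
A − B = 12.2453 − 9.8280 = 2.4173 h.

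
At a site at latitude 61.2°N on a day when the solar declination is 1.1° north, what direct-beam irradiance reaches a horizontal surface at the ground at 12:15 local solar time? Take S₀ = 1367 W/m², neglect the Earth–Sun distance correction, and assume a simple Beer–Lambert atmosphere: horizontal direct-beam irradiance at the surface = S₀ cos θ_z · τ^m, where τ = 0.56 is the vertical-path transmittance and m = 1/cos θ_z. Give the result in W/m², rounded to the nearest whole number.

Hour angle H = 15° × (12.25 − 12) = 3.75°.
cos θ_z = sin(61.2°) sin(1.1°) + cos(61.2°) cos(1.1°) cos(3.75°) = 0.0168 + 0.4806 = 0.4974.
Air mass m = 1/cos θ_z = 1/0.4974 = 2.010; τ^m = 0.56^2.010 = 0.3118.
Surface direct beam = 1367 × 0.4974 × 0.3118 = 212.01 W/m².

212 W/m²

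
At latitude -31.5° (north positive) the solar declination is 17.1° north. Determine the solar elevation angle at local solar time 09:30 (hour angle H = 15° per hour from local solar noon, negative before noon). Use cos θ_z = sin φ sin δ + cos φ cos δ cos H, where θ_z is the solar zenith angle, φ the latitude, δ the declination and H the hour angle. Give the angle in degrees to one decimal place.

Hour angle H = 15° × (9.5 − 12) = -37.50°.
cos θ_z = sin(-31.5°) sin(17.1°) + cos(-31.5°) cos(17.1°) cos(-37.50°) = -0.1536 + 0.6465 = 0.4929.
θ_z = arccos(0.4929) = 60.47°, so the elevation is 90° − 60.47° = 29.53°.

29.5°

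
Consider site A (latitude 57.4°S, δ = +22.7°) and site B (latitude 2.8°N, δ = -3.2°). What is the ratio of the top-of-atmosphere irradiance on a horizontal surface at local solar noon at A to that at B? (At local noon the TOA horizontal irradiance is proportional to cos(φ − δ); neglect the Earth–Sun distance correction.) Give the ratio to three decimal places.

0.173

A: cos θ_z = cos(-57.4° − (22.7°)) = 0.1719.
B: cos θ_z = cos(2.8° − (-3.2°)) = 0.9945.
Ratio A/B = 0.1719 / 0.9945 = 0.1729.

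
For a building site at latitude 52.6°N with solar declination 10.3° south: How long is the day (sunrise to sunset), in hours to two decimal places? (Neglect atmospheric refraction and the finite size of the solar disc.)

10.17 hours

−tan φ tan δ = −(1.3079)(-0.1817) = 0.2376; H_s = arccos(0.2376) = 76.26°.
Day length = 2 H_s / 15° h⁻¹ = 152.52° / 15 = 10.168 h.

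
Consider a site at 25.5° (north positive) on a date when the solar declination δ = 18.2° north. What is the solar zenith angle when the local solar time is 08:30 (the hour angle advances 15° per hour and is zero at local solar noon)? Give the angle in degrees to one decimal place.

Hour angle H = 15° × (8.5 − 12) = -52.50°.
With φ = 25.5°, δ = 18.2°, H = -52.50°: sin φ sin δ = 0.1345, cos φ cos δ cos H = 0.5220, so cos θ_z = 0.6565.
θ_z = arccos(0.6565) = 48.97°.

49.0°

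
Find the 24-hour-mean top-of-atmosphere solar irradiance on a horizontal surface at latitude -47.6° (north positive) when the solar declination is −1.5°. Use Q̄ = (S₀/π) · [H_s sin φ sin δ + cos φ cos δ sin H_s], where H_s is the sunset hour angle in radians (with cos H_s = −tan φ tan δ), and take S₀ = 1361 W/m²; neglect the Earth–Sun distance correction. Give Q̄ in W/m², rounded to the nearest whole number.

305 W/m²

−tan φ tan δ = −(-1.0951)(-0.0262) = -0.0287; H_s = arccos(-0.0287) = 91.64°. In radians, H_s = 1.5994.
H_s sin φ sin δ = 1.5994 × -0.7385 × -0.0262 = 0.0309.
cos φ cos δ sin H_s = 0.6743 × 0.9997 × 0.9996 = 0.6738.
Q̄ = (1361/π) × (0.0309 + 0.6738) = 433.22 × 0.7047 = 305.29 W/m².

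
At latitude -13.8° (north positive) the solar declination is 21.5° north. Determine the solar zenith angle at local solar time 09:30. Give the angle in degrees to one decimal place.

Hour angle H = 15° × (9.5 − 12) = -37.50°.
cos θ_z = sin(-13.8°) sin(21.5°) + cos(-13.8°) cos(21.5°) cos(-37.50°) = -0.0874 + 0.7168 = 0.6294.
θ_z = arccos(0.6294) = 50.99°.

51.0°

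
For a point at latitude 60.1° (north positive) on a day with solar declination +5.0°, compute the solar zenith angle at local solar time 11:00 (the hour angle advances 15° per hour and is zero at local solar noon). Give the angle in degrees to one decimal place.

Hour angle H = 15° × (11 − 12) = -15.00°.
cos θ_z = sin φ sin δ + cos φ cos δ cos H = (0.8669)(0.0872) + (0.4985)(0.9962)(0.9659) = 0.5553.
θ_z = arccos(0.5553) = 56.27°.

56.3°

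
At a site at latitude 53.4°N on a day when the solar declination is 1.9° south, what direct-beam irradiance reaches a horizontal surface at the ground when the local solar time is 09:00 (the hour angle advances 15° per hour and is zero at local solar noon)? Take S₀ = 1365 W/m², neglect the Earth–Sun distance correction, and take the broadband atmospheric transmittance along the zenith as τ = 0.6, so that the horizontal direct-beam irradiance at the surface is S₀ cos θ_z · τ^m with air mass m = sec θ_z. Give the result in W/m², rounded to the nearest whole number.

Hour angle H = 15° × (9 − 12) = -45.00°.
With φ = 53.4°, δ = -1.9°, H = -45.00°: sin φ sin δ = -0.0266, cos φ cos δ cos H = 0.4214, so cos θ_z = 0.3948.
Air mass m = 1/cos θ_z = 1/0.3948 = 2.533; τ^m = 0.6^2.533 = 0.2742.
Surface direct beam = 1365 × 0.3948 × 0.2742 = 147.77 W/m².

148 W/m²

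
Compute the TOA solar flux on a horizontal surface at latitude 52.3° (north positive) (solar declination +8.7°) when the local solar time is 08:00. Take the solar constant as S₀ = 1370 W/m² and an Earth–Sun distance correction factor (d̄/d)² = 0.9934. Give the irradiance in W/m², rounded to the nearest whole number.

574 W/m²

Hour angle H = 15° × (8 − 12) = -60.00°.
cos θ_z = sin φ sin δ + cos φ cos δ cos H = (0.7912)(0.1513) + (0.6115)(0.9885)(0.5000) = 0.4219.
Top-of-atmosphere irradiance = S₀ (d̄/d)² cos θ_z = 1370 × 0.9934 × 0.4219 = 574.19 W/m².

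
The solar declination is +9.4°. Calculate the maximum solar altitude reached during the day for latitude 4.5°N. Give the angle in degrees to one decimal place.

85.1°

At local solar noon the hour angle is zero, so the elevation is 90° − |φ − δ| = 90° − |4.5° − (9.4°)| = 90° − 4.9° = 85.1°.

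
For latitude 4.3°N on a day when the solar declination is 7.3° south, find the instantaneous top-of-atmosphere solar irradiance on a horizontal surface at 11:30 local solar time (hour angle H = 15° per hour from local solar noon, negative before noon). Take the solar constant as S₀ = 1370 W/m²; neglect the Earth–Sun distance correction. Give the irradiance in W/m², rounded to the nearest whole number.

Hour angle H = 15° × (11.5 − 12) = -7.50°.
cos θ_z = sin φ sin δ + cos φ cos δ cos H = (0.0750)(-0.1271) + (0.9972)(0.9919)(0.9914) = 0.9711.
Top-of-atmosphere irradiance = S₀ cos θ_z = 1370 × 0.9711 = 1330.41 W/m².

1330 W/m²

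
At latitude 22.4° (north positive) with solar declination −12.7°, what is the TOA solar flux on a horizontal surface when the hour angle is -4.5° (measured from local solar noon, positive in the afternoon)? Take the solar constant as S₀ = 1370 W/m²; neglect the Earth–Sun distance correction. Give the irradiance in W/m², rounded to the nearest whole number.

1117 W/m²

cos θ_z = sin(22.4°) sin(-12.7°) + cos(22.4°) cos(-12.7°) cos(-4.50°) = -0.0838 + 0.8991 = 0.8153.
Top-of-atmosphere irradiance = S₀ cos θ_z = 1370 × 0.8153 = 1116.96 W/m².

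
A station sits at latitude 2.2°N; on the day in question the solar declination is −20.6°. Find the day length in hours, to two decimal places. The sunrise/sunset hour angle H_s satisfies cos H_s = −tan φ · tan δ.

−tan φ tan δ = −(0.0384)(-0.3759) = 0.0144; H_s = arccos(0.0144) = 89.17°.
Day length = 2 H_s / 15° h⁻¹ = 178.34° / 15 = 11.889 h.

11.89 hours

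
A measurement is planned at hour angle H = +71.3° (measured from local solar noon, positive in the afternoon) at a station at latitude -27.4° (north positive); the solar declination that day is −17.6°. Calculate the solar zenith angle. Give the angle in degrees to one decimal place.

With φ = -27.4°, δ = -17.6°, H = 71.30°: sin φ sin δ = 0.1392, cos φ cos δ cos H = 0.2713, so cos θ_z = 0.4105.
θ_z = arccos(0.4105) = 65.76°.

65.8°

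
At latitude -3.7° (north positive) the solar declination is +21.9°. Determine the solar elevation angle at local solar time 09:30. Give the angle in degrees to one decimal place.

Hour angle H = 15° × (9.5 − 12) = -37.50°.
cos θ_z = sin φ sin δ + cos φ cos δ cos H = (-0.0645)(0.3730) + (0.9979)(0.9278)(0.7934) = 0.7105.
θ_z = arccos(0.7105) = 44.72°, so the elevation is 90° − 44.72° = 45.28°.

45.3°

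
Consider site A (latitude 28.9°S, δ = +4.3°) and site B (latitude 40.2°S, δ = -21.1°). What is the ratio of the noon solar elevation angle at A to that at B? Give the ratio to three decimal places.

0.801

A: 90° − |-28.9 − (4.3)| = 56.80°.
B: 90° − |-40.2 − (-21.1)| = 70.90°.
Ratio A/B = 56.8000 / 70.9000 = 0.8011.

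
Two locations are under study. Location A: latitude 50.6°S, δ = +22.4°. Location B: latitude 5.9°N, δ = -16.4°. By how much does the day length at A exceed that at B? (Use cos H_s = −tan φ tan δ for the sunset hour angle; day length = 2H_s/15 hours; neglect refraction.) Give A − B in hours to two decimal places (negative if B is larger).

-3.78 h

A: H_s = arccos(−tan -50.6° · tan 22.4°) = 59.88°, so 2H_s/15 = 7.9840 h.
B: H_s = arccos(−tan 5.9° · tan -16.4°) = 88.26°, so 2H_s/15 = 11.7680 h.
A − B = 7.9840 − 11.7680 = -3.7840 h.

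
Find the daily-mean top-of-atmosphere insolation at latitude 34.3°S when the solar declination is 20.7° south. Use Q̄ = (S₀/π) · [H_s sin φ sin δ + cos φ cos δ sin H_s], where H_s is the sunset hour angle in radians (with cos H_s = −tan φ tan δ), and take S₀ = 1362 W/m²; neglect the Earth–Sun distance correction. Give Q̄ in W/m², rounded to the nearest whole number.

The sunset hour angle satisfies cos H_s = −tan φ tan δ = -0.2578, giving H_s = 104.94°. In radians, H_s = 1.8315.
H_s sin φ sin δ = 1.8315 × -0.5635 × -0.3535 = 0.3648.
cos φ cos δ sin H_s = 0.8261 × 0.9354 × 0.9662 = 0.7466.
Q̄ = (1362/π) × (0.3648 + 0.7466) = 433.54 × 1.1114 = 481.84 W/m².

482 W/m²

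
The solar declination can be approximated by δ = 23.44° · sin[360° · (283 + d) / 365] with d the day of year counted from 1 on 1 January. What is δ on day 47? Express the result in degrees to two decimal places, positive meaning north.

-13.28°

360 × (283 + 47) / 365 = 325.479°; sin(325.479°) = -0.5667.
δ = 23.44 × -0.5667 = -13.283° ≈ -13.28°.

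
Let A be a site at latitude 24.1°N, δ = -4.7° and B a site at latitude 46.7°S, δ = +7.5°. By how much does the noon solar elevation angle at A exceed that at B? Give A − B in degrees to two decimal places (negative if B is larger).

A: 90° − |24.1 − (-4.7)| = 61.20°.
B: 90° − |-46.7 − (7.5)| = 35.80°.
A − B = 61.20 − 35.80 = 25.40°.

+25.40°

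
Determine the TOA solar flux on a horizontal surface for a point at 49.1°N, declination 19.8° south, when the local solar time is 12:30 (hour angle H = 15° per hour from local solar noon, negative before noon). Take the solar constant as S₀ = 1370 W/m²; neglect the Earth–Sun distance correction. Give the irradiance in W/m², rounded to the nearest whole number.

Hour angle H = 15° × (12.5 − 12) = 7.50°.
With φ = 49.1°, δ = -19.8°, H = 7.50°: sin φ sin δ = -0.2560, cos φ cos δ cos H = 0.6108, so cos θ_z = 0.3548.
Top-of-atmosphere irradiance = S₀ cos θ_z = 1370 × 0.3548 = 486.08 W/m².

486 W/m²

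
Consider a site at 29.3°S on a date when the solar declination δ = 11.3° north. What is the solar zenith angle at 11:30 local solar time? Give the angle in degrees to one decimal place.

Hour angle H = 15° × (11.5 − 12) = -7.50°.
cos θ_z = sin φ sin δ + cos φ cos δ cos H = (-0.4894)(0.1959) + (0.8721)(0.9806)(0.9914) = 0.7520.
θ_z = arccos(0.7520) = 41.24°.

41.2°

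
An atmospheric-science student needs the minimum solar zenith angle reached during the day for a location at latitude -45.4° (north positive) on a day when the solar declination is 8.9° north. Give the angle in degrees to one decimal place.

At local solar noon the hour angle is zero, so the zenith angle is |φ − δ| = |-45.4° − (8.9°)| = 54.3°.

54.3°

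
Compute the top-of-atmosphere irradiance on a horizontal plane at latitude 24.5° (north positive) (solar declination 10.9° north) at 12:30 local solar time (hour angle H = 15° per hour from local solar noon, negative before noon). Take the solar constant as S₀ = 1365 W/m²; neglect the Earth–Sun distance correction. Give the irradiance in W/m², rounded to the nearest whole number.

1316 W/m²

Hour angle H = 15° × (12.5 − 12) = 7.50°.
With φ = 24.5°, δ = 10.9°, H = 7.50°: sin φ sin δ = 0.0784, cos φ cos δ cos H = 0.8859, so cos θ_z = 0.9643.
Top-of-atmosphere irradiance = S₀ cos θ_z = 1365 × 0.9643 = 1316.27 W/m².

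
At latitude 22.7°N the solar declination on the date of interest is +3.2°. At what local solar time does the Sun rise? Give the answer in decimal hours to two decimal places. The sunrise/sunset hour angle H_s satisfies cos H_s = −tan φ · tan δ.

5.91 h

The sunset hour angle satisfies cos H_s = −tan φ tan δ = -0.0234, giving H_s = 91.34°.
Sunrise is at 12 − H_s/15 = 12 − 6.089 = 5.911 h local solar time.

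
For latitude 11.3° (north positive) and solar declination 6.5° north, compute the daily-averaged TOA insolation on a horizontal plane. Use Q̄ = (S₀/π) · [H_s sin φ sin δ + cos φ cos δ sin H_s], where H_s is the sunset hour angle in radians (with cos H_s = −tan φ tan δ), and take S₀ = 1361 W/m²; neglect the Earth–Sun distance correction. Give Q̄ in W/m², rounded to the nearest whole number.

437 W/m²

−tan φ tan δ = −(0.1998)(0.1139) = -0.0228; H_s = arccos(-0.0228) = 91.31°. In radians, H_s = 1.5937.
H_s sin φ sin δ = 1.5937 × 0.1959 × 0.1132 = 0.0353.
cos φ cos δ sin H_s = 0.9806 × 0.9936 × 0.9997 = 0.9740.
Q̄ = (1361/π) × (0.0353 + 0.9740) = 433.22 × 1.0093 = 437.25 W/m².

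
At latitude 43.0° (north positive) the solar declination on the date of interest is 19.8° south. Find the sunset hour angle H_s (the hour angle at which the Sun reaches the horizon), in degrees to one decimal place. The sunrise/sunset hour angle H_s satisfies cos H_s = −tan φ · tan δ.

70.4°

cos H_s = −tan(43.0°) · tan(-19.8°) = 0.3357, so H_s = arccos(0.3357) = 70.38°.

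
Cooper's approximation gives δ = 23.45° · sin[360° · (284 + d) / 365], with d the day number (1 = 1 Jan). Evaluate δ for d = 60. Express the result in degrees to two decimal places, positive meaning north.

-8.29°

360 × (284 + 60) / 365 = 339.288°; sin(339.288°) = -0.3537.
δ = 23.45 × -0.3537 = -8.294° ≈ -8.29°.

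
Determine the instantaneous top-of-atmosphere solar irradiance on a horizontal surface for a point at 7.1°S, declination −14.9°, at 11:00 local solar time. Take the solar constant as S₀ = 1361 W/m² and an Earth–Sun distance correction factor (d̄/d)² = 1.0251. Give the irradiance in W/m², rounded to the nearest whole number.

Hour angle H = 15° × (11 − 12) = -15.00°.
cos θ_z = sin φ sin δ + cos φ cos δ cos H = (-0.1236)(-0.2571) + (0.9923)(0.9664)(0.9659) = 0.9580.
Top-of-atmosphere irradiance = S₀ (d̄/d)² cos θ_z = 1361 × 1.0251 × 0.9580 = 1336.56 W/m².

1337 W/m²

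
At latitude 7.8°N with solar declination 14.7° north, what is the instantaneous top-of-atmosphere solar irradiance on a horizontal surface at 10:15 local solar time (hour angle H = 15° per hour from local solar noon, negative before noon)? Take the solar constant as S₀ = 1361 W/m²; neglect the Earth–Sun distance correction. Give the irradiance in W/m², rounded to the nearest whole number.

1217 W/m²

Hour angle H = 15° × (10.25 − 12) = -26.25°.
cos θ_z = sin(7.8°) sin(14.7°) + cos(7.8°) cos(14.7°) cos(-26.25°) = 0.0344 + 0.8595 = 0.8939.
Top-of-atmosphere irradiance = S₀ cos θ_z = 1361 × 0.8939 = 1216.60 W/m².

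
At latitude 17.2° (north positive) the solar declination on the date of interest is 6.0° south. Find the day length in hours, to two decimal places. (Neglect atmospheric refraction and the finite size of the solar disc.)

11.75 hours

The sunset hour angle satisfies cos H_s = −tan φ tan δ = 0.0325, giving H_s = 88.14°.
Day length = 2 H_s / 15° h⁻¹ = 176.28° / 15 = 11.752 h.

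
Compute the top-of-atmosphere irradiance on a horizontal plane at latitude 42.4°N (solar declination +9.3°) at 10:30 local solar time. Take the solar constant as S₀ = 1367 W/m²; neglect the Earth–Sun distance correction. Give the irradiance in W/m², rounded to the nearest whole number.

1069 W/m²

Hour angle H = 15° × (10.5 − 12) = -22.50°.
cos θ_z = sin φ sin δ + cos φ cos δ cos H = (0.6743)(0.1616) + (0.7385)(0.9869)(0.9239) = 0.7823.
Top-of-atmosphere irradiance = S₀ cos θ_z = 1367 × 0.7823 = 1069.40 W/m².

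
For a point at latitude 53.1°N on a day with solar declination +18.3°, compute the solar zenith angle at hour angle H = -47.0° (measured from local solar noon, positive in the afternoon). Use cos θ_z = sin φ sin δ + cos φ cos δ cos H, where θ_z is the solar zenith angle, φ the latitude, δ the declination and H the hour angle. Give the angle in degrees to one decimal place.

With φ = 53.1°, δ = 18.3°, H = -47.00°: sin φ sin δ = 0.2511, cos φ cos δ cos H = 0.3888, so cos θ_z = 0.6399.
θ_z = arccos(0.6399) = 50.22°.

50.2°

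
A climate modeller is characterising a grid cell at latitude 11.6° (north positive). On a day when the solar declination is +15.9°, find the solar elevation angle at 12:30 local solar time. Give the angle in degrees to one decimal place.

Hour angle H = 15° × (12.5 − 12) = 7.50°.
cos θ_z = sin φ sin δ + cos φ cos δ cos H = (0.2011)(0.2740) + (0.9796)(0.9617)(0.9914) = 0.9891.
θ_z = arccos(0.9891) = 8.47°, so the elevation is 90° − 8.47° = 81.53°.

81.5°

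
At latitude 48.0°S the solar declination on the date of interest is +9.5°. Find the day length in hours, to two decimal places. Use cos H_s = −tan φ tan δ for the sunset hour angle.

10.57 hours

−tan φ tan δ = −(-1.1106)(0.1673) = 0.1858; H_s = arccos(0.1858) = 79.29°.
Day length = 2 H_s / 15° h⁻¹ = 158.58° / 15 = 10.572 h.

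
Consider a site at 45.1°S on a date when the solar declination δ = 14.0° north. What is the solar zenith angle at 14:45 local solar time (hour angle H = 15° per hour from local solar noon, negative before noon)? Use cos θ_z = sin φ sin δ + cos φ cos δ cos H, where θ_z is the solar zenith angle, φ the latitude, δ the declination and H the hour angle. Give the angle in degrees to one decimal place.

Hour angle H = 15° × (14.75 − 12) = 41.25°.
With φ = -45.1°, δ = 14.0°, H = 41.25°: sin φ sin δ = -0.1714, cos φ cos δ cos H = 0.5149, so cos θ_z = 0.3435.
θ_z = arccos(0.3435) = 69.91°.

69.9°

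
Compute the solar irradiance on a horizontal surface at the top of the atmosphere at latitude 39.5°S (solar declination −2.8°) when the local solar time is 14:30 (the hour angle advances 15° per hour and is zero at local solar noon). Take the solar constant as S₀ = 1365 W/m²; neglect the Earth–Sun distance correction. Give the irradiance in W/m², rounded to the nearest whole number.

877 W/m²

Hour angle H = 15° × (14.5 − 12) = 37.50°.
cos θ_z = sin(-39.5°) sin(-2.8°) + cos(-39.5°) cos(-2.8°) cos(37.50°) = 0.0311 + 0.6114 = 0.6425.
Top-of-atmosphere irradiance = S₀ cos θ_z = 1365 × 0.6425 = 877.01 W/m².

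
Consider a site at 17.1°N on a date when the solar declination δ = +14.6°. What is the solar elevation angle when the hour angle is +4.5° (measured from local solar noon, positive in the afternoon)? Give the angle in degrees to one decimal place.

85.0°

With φ = 17.1°, δ = 14.6°, H = 4.50°: sin φ sin δ = 0.0741, cos φ cos δ cos H = 0.9221, so cos θ_z = 0.9962.
θ_z = arccos(0.9962) = 5.00°, so the elevation is 90° − 5.00° = 85.00°.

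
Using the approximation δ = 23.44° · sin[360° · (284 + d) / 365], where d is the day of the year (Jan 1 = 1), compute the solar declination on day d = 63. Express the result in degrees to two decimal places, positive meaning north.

-7.15°

360 × (284 + 63) / 365 = 342.247°; sin(342.247°) = -0.3049.
δ = 23.44 × -0.3049 = -7.147° ≈ -7.15°.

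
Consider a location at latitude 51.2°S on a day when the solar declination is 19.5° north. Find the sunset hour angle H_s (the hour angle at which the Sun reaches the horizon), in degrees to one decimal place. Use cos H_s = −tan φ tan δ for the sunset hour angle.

63.9°

cos H_s = −tan(-51.2°) · tan(19.5°) = 0.4404, so H_s = arccos(0.4404) = 63.87°.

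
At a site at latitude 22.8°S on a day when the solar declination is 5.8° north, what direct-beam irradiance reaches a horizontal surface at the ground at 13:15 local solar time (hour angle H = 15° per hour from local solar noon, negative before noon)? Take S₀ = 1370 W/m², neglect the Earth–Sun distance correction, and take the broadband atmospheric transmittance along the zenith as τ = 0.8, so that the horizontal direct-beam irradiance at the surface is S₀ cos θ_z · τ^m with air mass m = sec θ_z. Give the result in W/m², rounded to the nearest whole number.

868 W/m²

Hour angle H = 15° × (13.25 − 12) = 18.75°.
cos θ_z = sin φ sin δ + cos φ cos δ cos H = (-0.3875)(0.1011) + (0.9219)(0.9949)(0.9469) = 0.8293.
Air mass m = 1/cos θ_z = 1/0.8293 = 1.206; τ^m = 0.8^1.206 = 0.7641.
Surface direct beam = 1370 × 0.8293 × 0.7641 = 868.13 W/m².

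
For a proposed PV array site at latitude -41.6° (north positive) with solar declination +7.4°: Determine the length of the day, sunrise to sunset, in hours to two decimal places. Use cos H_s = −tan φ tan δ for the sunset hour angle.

−tan φ tan δ = −(-0.8878)(0.1299) = 0.1153; H_s = arccos(0.1153) = 83.38°.
Day length = 2 H_s / 15° h⁻¹ = 166.76° / 15 = 11.117 h.

11.12 hours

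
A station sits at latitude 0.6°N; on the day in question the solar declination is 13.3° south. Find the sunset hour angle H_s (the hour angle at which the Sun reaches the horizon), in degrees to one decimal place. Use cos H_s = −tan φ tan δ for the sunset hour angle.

The sunset hour angle satisfies cos H_s = −tan φ tan δ = 0.0025, giving H_s = 89.86°.

89.9°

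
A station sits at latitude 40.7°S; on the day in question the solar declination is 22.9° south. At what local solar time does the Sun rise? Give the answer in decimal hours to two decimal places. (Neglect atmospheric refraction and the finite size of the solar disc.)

4.58 h

The sunset hour angle satisfies cos H_s = −tan φ tan δ = -0.3633, giving H_s = 111.30°.
Sunrise is at 12 − H_s/15 = 12 − 7.420 = 4.580 h local solar time.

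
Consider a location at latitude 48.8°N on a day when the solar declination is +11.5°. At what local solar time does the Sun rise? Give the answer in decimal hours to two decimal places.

cos H_s = −tan(48.8°) · tan(11.5°) = -0.2324, so H_s = arccos(-0.2324) = 103.44°.
Sunrise is at 12 − H_s/15 = 12 − 6.896 = 5.104 h local solar time.

5.10 h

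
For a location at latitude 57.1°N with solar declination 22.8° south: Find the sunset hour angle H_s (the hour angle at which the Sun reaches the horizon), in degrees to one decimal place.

49.5°

cos H_s = −tan(57.1°) · tan(-22.8°) = 0.6498, so H_s = arccos(0.6498) = 49.47°.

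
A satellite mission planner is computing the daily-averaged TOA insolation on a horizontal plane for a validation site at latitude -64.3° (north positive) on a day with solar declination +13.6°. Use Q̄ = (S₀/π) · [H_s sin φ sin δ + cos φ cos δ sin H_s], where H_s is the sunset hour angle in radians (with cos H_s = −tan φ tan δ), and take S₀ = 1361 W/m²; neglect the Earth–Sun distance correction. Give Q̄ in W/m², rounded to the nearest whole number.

62 W/m²

cos H_s = −tan(-64.3°) · tan(13.6°) = 0.5027, so H_s = arccos(0.5027) = 59.82°. In radians, H_s = 1.0441.
H_s sin φ sin δ = 1.0441 × -0.9011 × 0.2351 = -0.2212.
cos φ cos δ sin H_s = 0.4337 × 0.9720 × 0.8645 = 0.3644.
Q̄ = (1361/π) × (-0.2212 + 0.3644) = 433.22 × 0.1432 = 62.04 W/m².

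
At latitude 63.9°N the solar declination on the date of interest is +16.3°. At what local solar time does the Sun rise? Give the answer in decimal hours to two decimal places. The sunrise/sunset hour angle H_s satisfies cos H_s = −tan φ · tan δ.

The sunset hour angle satisfies cos H_s = −tan φ tan δ = -0.5969, giving H_s = 126.65°.
Sunrise is at 12 − H_s/15 = 12 − 8.443 = 3.557 h local solar time.

3.56 h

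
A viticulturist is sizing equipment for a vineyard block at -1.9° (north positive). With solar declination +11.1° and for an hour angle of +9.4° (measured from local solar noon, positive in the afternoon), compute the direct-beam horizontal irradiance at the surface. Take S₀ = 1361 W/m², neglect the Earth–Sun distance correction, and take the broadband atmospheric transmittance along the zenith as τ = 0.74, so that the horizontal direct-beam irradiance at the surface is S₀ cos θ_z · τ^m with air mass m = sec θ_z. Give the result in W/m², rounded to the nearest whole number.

956 W/m²

cos θ_z = sin(-1.9°) sin(11.1°) + cos(-1.9°) cos(11.1°) cos(9.40°) = -0.0064 + 0.9676 = 0.9612.
Air mass m = 1/cos θ_z = 1/0.9612 = 1.040; τ^m = 0.74^1.040 = 0.7311.
Surface direct beam = 1361 × 0.9612 × 0.7311 = 956.42 W/m².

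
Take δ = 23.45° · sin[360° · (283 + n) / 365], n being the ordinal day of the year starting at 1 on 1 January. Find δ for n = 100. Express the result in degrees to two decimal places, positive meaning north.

+7.15°

360 × (283 + 100) / 365 = 377.753°; sin(377.753°) = 0.3049.
δ = 23.45 × 0.3049 = 7.150° ≈ +7.15°.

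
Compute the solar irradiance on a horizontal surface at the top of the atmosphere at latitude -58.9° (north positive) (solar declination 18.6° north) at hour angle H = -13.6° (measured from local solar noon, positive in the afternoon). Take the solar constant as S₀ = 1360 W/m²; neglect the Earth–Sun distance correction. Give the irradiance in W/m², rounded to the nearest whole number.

276 W/m²

With φ = -58.9°, δ = 18.6°, H = -13.60°: sin φ sin δ = -0.2731, cos φ cos δ cos H = 0.4758, so cos θ_z = 0.2027.
Top-of-atmosphere irradiance = S₀ cos θ_z = 1360 × 0.2027 = 275.67 W/m².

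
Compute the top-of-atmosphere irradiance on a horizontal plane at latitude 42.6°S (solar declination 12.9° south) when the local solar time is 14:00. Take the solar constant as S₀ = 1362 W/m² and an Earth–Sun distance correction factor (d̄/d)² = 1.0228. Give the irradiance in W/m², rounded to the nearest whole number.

1076 W/m²

Hour angle H = 15° × (14 − 12) = 30.00°.
cos θ_z = sin(-42.6°) sin(-12.9°) + cos(-42.6°) cos(-12.9°) cos(30.00°) = 0.1511 + 0.6214 = 0.7725.
Top-of-atmosphere irradiance = S₀ (d̄/d)² cos θ_z = 1362 × 1.0228 × 0.7725 = 1076.13 W/m².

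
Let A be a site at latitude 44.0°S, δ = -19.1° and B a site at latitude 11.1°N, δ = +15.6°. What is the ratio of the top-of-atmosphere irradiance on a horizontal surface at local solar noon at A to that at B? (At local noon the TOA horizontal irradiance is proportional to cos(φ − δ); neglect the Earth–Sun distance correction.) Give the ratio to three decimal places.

A: cos θ_z = cos(-44.0° − (-19.1°)) = 0.9070.
B: cos θ_z = cos(11.1° − (15.6°)) = 0.9969.
Ratio A/B = 0.9070 / 0.9969 = 0.9098.

0.910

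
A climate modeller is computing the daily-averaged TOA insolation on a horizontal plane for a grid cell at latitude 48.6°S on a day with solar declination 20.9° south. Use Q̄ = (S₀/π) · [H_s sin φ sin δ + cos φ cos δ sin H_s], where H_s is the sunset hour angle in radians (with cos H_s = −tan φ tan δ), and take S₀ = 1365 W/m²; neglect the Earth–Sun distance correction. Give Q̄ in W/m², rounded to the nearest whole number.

The sunset hour angle satisfies cos H_s = −tan φ tan δ = -0.4331, giving H_s = 115.66°. In radians, H_s = 2.0186.
H_s sin φ sin δ = 2.0186 × -0.7501 × -0.3567 = 0.5401.
cos φ cos δ sin H_s = 0.6613 × 0.9342 × 0.9014 = 0.5569.
Q̄ = (1365/π) × (0.5401 + 0.5569) = 434.49 × 1.0970 = 476.64 W/m².

477 W/m²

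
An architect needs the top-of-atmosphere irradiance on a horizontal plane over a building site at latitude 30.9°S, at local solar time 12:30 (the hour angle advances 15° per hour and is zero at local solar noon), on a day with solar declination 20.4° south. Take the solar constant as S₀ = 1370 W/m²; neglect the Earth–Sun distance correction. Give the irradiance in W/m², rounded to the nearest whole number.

1338 W/m²

Hour angle H = 15° × (12.5 − 12) = 7.50°.
cos θ_z = sin φ sin δ + cos φ cos δ cos H = (-0.5135)(-0.3486) + (0.8581)(0.9373)(0.9914) = 0.9764.
Top-of-atmosphere irradiance = S₀ cos θ_z = 1370 × 0.9764 = 1337.67 W/m².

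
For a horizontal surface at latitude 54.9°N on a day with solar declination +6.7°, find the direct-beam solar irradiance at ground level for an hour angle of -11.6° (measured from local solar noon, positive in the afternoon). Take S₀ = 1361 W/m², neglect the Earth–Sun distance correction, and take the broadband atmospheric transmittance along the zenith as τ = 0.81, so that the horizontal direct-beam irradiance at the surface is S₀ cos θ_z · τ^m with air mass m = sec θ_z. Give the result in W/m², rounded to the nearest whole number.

646 W/m²

cos θ_z = sin φ sin δ + cos φ cos δ cos H = (0.8181)(0.1167) + (0.5750)(0.9932)(0.9796) = 0.6549.
Air mass m = 1/cos θ_z = 1/0.6549 = 1.527; τ^m = 0.81^1.527 = 0.7249.
Surface direct beam = 1361 × 0.6549 × 0.7249 = 646.12 W/m².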